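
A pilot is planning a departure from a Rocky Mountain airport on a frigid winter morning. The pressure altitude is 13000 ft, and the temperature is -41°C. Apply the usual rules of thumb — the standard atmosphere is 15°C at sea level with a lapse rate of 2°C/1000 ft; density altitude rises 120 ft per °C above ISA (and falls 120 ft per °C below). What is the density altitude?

ISA temperature at 13000 ft = 15 − 2 × (13000/1000) = -11°C.
ISA deviation = -41 − (-11) = -30°C.
Density altitude = 13000 + 120 × (-30) = 13000 + (-3600) = 9400 ft.

9400 ft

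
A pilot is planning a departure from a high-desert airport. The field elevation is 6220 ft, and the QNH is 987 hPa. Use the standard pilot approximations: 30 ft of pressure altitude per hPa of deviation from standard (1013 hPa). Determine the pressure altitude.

Pressure correction = (1013 − 987) × 30 = +780 ft.
Pressure altitude = 6220 + (+780) = 7000 ft.

7000 ft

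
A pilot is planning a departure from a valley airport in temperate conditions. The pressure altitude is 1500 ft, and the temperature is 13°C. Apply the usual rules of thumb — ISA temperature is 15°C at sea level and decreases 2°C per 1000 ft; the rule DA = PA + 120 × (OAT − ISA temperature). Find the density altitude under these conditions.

1620 ft

ISA temperature at 1500 ft = 15 − 2 × (1500/1000) = 12°C.
ISA deviation = 13 − 12 = +1°C.
Density altitude = 1500 + 120 × (1) = 1500 + (+120) = 1620 ft.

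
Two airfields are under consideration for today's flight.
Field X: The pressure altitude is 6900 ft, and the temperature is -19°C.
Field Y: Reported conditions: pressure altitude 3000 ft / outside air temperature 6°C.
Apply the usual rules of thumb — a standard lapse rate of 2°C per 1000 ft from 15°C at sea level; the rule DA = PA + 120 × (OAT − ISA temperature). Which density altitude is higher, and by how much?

Field X: ISA temp = 1.2°C, deviation -20.2°C, DA = 6900 + 120 × (-20.2) = 4476 ft.
Field Y: ISA temp = 9°C, deviation -3°C, DA = 3000 + 120 × (-3) = 2640 ft.
Field X is higher by 4476 − 2640 = 1836 ft.

Field X by 1836 ft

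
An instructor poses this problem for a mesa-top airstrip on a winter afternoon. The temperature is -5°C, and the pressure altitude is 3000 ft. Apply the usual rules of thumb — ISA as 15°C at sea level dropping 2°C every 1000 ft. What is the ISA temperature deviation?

ISA temperature at 3000 ft = 15 − 2 × (3000/1000) = 9°C.
Deviation = OAT − ISA = -5 − 9 = -14°C.

ISA-14°C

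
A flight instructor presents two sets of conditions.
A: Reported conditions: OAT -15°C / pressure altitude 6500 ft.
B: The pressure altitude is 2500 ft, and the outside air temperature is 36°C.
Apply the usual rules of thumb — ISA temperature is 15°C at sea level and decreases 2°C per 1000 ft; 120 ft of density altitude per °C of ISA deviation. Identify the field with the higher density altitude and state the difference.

B by 1160 ft

A: ISA temp = 2°C, deviation -17°C, DA = 6500 + 120 × (-17) = 4460 ft.
B: ISA temp = 10°C, deviation +26°C, DA = 2500 + 120 × 26 = 5620 ft.
B is higher by 5620 − 4460 = 1160 ft.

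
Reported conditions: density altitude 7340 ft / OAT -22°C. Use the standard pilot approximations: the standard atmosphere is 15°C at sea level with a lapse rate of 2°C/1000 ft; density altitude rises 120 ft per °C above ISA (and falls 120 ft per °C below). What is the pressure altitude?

DA = PA + 120 × (OAT − (15 − 2·PA/1000)) = PA + 120·OAT − 1800 + 0.24·PA = 1.24·PA + 120·OAT − 1800.
So 1.24·PA = 7340 − 120 × (-22) + 1800 = 11780.
PA = 11780 / 1.24 = 9500 ft.

9500 ft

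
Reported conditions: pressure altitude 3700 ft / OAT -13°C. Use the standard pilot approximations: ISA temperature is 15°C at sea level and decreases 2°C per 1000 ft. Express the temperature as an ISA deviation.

ISA-20.6°C

ISA temperature at 3700 ft = 15 − 2 × (3700/1000) = 7.6°C.
Deviation = OAT − ISA = -13 − 7.6 = -20.6°C.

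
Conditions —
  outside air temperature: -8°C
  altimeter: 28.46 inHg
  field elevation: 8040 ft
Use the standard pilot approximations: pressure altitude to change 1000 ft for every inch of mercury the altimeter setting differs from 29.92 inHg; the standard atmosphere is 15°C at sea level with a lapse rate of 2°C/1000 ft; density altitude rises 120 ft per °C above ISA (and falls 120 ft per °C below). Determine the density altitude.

Pressure altitude = 8040 + (29.92 − 28.46) × 1000 = 8040 + (+1460) = 9500 ft.
ISA temperature at 9500 ft = 15 − 2 × (9500/1000) = -4°C.
ISA deviation = -8 − (-4) = -4°C.
Density altitude = 9500 + 120 × (-4) = 9020 ft.

9020 ft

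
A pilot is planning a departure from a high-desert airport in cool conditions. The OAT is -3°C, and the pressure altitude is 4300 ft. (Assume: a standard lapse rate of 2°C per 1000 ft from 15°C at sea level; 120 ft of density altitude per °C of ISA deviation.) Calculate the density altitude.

3172 ft

ISA temperature at 4300 ft = 15 − 2 × (4300/1000) = 6.4°C.
ISA deviation = -3 − 6.4 = -9.4°C.
Density altitude = 4300 + 120 × (-9.4) = 4300 + (-1128) = 3172 ft.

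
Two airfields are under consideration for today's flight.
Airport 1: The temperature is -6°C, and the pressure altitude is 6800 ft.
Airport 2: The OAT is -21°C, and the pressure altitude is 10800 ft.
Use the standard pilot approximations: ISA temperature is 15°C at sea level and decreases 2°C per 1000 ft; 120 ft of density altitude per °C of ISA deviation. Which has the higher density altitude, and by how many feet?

Airport 1: ISA temp = 1.4°C, deviation -7.4°C, DA = 6800 + 120 × (-7.4) = 5912 ft.
Airport 2: ISA temp = -6.6°C, deviation -14.4°C, DA = 10800 + 120 × (-14.4) = 9072 ft.
Airport 2 is higher by 9072 − 5912 = 3160 ft.

Airport 2 by 3160 ft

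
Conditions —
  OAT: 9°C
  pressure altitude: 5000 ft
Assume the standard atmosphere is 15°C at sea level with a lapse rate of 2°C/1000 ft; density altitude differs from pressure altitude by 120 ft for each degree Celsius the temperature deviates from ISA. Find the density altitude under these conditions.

ISA temperature at 5000 ft = 15 − 2 × (5000/1000) = 5°C.
ISA deviation = 9 − 5 = +4°C.
Density altitude = 5000 + 120 × (4) = 5000 + (+480) = 5480 ft.

5480 ft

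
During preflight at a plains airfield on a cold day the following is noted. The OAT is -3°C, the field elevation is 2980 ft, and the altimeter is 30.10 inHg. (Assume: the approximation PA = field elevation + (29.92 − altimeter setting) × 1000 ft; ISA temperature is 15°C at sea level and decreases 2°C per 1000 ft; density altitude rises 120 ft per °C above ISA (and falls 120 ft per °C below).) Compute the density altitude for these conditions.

1312 ft

Pressure altitude = 2980 + (29.92 − 30.10) × 1000 = 2980 + (-180) = 2800 ft.
ISA temperature at 2800 ft = 15 − 2 × (2800/1000) = 9.4°C.
ISA deviation = -3 − 9.4 = -12.4°C.
Density altitude = 2800 + 120 × (-12.4) = 1312 ft.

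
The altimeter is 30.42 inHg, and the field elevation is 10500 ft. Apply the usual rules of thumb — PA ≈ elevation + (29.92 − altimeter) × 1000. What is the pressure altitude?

10000 ft

Pressure correction = (29.92 − 30.42) × 1000 = -500 ft.
Pressure altitude = 10500 + (-500) = 10000 ft.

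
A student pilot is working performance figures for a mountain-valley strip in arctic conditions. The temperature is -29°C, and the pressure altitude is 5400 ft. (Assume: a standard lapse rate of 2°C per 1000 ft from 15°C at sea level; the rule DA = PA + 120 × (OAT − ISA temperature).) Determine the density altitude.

ISA temperature at 5400 ft = 15 − 2 × (5400/1000) = 4.2°C.
ISA deviation = -29 − 4.2 = -33.2°C.
Density altitude = 5400 + 120 × (-33.2) = 5400 + (-3984) = 1416 ft.

1416 ft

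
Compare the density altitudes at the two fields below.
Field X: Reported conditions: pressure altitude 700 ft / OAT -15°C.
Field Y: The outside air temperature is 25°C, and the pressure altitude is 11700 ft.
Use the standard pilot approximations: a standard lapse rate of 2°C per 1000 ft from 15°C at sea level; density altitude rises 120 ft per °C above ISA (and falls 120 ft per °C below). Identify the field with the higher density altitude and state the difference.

Field X: ISA temp = 13.6°C, deviation -28.6°C, DA = 700 + 120 × (-28.6) = -2732 ft.
Field Y: ISA temp = -8.4°C, deviation +33.4°C, DA = 11700 + 120 × 33.4 = 15708 ft.
Field Y is higher by 15708 − (-2732) = 18440 ft.

Field Y by 18440 ft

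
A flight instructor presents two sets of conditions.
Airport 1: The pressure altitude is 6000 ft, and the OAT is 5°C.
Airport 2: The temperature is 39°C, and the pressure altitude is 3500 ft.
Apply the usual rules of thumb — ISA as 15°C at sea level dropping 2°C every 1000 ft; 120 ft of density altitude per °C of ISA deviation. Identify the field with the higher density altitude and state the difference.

Airport 1: ISA temp = 3°C, deviation +2°C, DA = 6000 + 120 × 2 = 6240 ft.
Airport 2: ISA temp = 8°C, deviation +31°C, DA = 3500 + 120 × 31 = 7220 ft.
Airport 2 is higher by 7220 − 6240 = 980 ft.

Airport 2 by 980 ft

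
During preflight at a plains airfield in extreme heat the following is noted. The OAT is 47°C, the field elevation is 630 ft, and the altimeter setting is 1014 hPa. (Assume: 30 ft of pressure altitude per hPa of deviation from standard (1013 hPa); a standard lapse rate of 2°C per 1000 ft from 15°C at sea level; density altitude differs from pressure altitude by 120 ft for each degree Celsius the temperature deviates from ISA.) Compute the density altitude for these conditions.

4584 ft

Pressure altitude = 630 + (1013 − 1014) × 30 = 630 + (-30) = 600 ft.
ISA temperature at 600 ft = 15 − 2 × (600/1000) = 13.8°C.
ISA deviation = 47 − 13.8 = +33.2°C.
Density altitude = 600 + 120 × (33.2) = 4584 ft.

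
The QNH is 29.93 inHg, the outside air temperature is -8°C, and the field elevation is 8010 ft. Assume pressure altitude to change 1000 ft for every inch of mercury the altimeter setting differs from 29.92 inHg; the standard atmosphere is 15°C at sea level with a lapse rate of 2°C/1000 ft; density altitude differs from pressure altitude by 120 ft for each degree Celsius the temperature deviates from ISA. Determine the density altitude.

7160 ft

Pressure altitude = 8010 + (29.92 − 29.93) × 1000 = 8010 + (-10) = 8000 ft.
ISA temperature at 8000 ft = 15 − 2 × (8000/1000) = -1°C.
ISA deviation = -8 − (-1) = -7°C.
Density altitude = 8000 + 120 × (-7) = 7160 ft.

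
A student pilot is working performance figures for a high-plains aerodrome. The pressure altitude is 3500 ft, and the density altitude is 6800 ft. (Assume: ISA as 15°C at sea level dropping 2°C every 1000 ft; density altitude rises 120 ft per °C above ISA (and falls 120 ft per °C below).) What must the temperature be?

35.5°C

Density altitude − pressure altitude = 6800 − 3500 = +3300 ft.
At 120 ft/°C that is an ISA deviation of 3300/120 = +27.5°C.
ISA temperature at 3500 ft = 15 − 2 × (3500/1000) = 8°C.
OAT = ISA + deviation = 8 + (+27.5) = 35.5°C.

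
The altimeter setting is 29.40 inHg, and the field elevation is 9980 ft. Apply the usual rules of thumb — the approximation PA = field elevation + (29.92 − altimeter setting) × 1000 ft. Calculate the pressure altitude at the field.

Pressure correction = (29.92 − 29.40) × 1000 = +520 ft.
Pressure altitude = 9980 + (+520) = 10500 ft.

10500 ft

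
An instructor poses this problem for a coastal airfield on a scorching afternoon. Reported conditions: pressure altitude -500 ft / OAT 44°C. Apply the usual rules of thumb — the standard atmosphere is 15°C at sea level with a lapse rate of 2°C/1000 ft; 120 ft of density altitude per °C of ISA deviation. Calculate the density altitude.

ISA temperature at -500 ft = 15 − 2 × (-500/1000) = 16°C.
ISA deviation = 44 − 16 = +28°C.
Density altitude = -500 + 120 × (28) = -500 + (+3360) = 2860 ft.

2860 ft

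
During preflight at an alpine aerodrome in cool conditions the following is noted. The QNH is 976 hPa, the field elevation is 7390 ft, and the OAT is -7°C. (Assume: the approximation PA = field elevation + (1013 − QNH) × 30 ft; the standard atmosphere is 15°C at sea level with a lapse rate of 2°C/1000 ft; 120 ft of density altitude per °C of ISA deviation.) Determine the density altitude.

7900 ft

Pressure altitude = 7390 + (1013 − 976) × 30 = 7390 + (+1110) = 8500 ft.
ISA temperature at 8500 ft = 15 − 2 × (8500/1000) = -2°C.
ISA deviation = -7 − (-2) = -5°C.
Density altitude = 8500 + 120 × (-5) = 7900 ft.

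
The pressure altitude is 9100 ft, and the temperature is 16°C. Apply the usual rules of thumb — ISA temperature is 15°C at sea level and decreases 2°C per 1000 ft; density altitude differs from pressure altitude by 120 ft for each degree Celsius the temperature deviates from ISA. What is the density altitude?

11404 ft

ISA temperature at 9100 ft = 15 − 2 × (9100/1000) = -3.2°C.
ISA deviation = 16 − (-3.2) = +19.2°C.
Density altitude = 9100 + 120 × (19.2) = 9100 + (+2304) = 11404 ft.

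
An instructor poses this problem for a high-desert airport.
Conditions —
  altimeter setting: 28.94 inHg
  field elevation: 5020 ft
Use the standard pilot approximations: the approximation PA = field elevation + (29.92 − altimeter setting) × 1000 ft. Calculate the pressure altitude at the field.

6000 ft

Pressure correction = (29.92 − 28.94) × 1000 = +980 ft.
Pressure altitude = 5020 + (+980) = 6000 ft.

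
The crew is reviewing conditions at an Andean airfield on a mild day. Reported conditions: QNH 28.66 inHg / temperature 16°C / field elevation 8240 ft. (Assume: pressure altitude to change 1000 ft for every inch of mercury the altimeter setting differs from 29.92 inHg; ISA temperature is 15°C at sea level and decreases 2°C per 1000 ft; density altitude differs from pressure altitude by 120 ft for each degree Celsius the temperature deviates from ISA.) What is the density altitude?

11900 ft

Pressure altitude = 8240 + (29.92 − 28.66) × 1000 = 8240 + (+1260) = 9500 ft.
ISA temperature at 9500 ft = 15 − 2 × (9500/1000) = -4°C.
ISA deviation = 16 − (-4) = +20°C.
Density altitude = 9500 + 120 × (20) = 11900 ft.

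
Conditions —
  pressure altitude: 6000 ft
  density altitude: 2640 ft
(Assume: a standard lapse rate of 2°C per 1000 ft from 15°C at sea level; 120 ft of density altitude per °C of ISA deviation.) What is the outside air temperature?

-25°C

Density altitude − pressure altitude = 2640 − 6000 = -3360 ft.
At 120 ft/°C that is an ISA deviation of -3360/120 = -28°C.
ISA temperature at 6000 ft = 15 − 2 × (6000/1000) = 3°C.
OAT = ISA + deviation = 3 + (-28) = -25°C.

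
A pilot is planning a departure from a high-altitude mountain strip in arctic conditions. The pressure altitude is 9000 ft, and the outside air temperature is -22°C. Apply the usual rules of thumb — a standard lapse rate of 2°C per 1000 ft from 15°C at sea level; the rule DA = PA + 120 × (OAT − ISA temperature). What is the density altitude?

ISA temperature at 9000 ft = 15 − 2 × (9000/1000) = -3°C.
ISA deviation = -22 − (-3) = -19°C.
Density altitude = 9000 + 120 × (-19) = 9000 + (-2280) = 6720 ft.

6720 ft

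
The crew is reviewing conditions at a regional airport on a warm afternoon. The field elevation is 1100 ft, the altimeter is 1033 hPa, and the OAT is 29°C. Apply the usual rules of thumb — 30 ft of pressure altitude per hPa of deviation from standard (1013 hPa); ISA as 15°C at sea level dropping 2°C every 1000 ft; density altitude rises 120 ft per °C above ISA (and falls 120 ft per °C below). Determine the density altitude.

2300 ft

Pressure altitude = 1100 + (1013 − 1033) × 30 = 1100 + (-600) = 500 ft.
ISA temperature at 500 ft = 15 − 2 × (500/1000) = 14°C.
ISA deviation = 29 − 14 = +15°C.
Density altitude = 500 + 120 × (15) = 2300 ft.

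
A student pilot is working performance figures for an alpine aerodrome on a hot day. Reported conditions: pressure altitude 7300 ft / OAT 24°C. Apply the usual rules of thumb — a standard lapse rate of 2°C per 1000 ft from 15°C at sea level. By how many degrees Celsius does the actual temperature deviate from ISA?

ISA+23.6°C

ISA temperature at 7300 ft = 15 − 2 × (7300/1000) = 0.4°C.
Deviation = OAT − ISA = 24 − 0.4 = +23.6°C.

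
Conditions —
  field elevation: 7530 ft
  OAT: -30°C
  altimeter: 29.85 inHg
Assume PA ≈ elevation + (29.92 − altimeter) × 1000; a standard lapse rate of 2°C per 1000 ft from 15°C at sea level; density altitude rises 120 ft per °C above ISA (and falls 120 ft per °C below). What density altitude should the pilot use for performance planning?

4024 ft

Pressure altitude = 7530 + (29.92 − 29.85) × 1000 = 7530 + (+70) = 7600 ft.
ISA temperature at 7600 ft = 15 − 2 × (7600/1000) = -0.2°C.
ISA deviation = -30 − (-0.2) = -29.8°C.
Density altitude = 7600 + 120 × (-29.8) = 4024 ft.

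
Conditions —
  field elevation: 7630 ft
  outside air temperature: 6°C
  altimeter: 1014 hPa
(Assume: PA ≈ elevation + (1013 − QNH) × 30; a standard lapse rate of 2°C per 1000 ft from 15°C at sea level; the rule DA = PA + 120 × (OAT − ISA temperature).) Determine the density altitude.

Pressure altitude = 7630 + (1013 − 1014) × 30 = 7630 + (-30) = 7600 ft.
ISA temperature at 7600 ft = 15 − 2 × (7600/1000) = -0.2°C.
ISA deviation = 6 − (-0.2) = +6.2°C.
Density altitude = 7600 + 120 × (6.2) = 8344 ft.

8344 ft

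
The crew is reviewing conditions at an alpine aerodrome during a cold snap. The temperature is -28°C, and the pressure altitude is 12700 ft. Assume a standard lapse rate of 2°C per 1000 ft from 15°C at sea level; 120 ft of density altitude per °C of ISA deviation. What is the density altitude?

ISA temperature at 12700 ft = 15 − 2 × (12700/1000) = -10.4°C.
ISA deviation = -28 − (-10.4) = -17.6°C.
Density altitude = 12700 + 120 × (-17.6) = 12700 + (-2112) = 10588 ft.

10588 ft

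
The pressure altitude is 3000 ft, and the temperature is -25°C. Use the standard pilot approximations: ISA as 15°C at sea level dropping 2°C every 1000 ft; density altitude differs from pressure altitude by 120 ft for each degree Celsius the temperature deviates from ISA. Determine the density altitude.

-1080 ft

ISA temperature at 3000 ft = 15 − 2 × (3000/1000) = 9°C.
ISA deviation = -25 − 9 = -34°C.
Density altitude = 3000 + 120 × (-34) = 3000 + (-4080) = -1080 ft.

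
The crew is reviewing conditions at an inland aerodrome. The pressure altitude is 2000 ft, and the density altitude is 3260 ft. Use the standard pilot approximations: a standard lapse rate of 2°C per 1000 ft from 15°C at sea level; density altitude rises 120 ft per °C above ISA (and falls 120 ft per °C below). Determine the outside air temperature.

Density altitude − pressure altitude = 3260 − 2000 = +1260 ft.
At 120 ft/°C that is an ISA deviation of 1260/120 = +10.5°C.
ISA temperature at 2000 ft = 15 − 2 × (2000/1000) = 11°C.
OAT = ISA + deviation = 11 + (+10.5) = 21.5°C.

21.5°C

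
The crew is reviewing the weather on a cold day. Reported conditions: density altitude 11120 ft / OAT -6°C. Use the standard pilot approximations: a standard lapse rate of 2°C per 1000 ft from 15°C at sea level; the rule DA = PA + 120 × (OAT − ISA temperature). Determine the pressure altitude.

DA = PA + 120 × (OAT − (15 − 2·PA/1000)) = PA + 120·OAT − 1800 + 0.24·PA = 1.24·PA + 120·OAT − 1800.
So 1.24·PA = 11120 − 120 × (-6) + 1800 = 13640.
PA = 13640 / 1.24 = 11000 ft.

11000 ft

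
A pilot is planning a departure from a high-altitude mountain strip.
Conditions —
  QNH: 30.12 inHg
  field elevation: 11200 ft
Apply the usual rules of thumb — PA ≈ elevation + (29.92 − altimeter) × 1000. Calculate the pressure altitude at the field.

Pressure correction = (29.92 − 30.12) × 1000 = -200 ft.
Pressure altitude = 11200 + (-200) = 11000 ft.

11000 ft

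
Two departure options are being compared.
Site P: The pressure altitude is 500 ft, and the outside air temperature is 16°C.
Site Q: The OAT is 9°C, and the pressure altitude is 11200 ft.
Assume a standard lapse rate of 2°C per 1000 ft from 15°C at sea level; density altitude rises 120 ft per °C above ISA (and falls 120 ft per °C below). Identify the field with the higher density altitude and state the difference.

Site P: ISA temp = 14°C, deviation +2°C, DA = 500 + 120 × 2 = 740 ft.
Site Q: ISA temp = -7.4°C, deviation +16.4°C, DA = 11200 + 120 × 16.4 = 13168 ft.
Site Q is higher by 13168 − 740 = 12428 ft.

Site Q by 12428 ft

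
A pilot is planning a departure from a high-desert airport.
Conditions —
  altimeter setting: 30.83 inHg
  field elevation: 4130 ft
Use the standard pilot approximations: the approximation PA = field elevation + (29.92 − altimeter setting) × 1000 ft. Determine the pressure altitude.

3220 ft

Pressure correction = (29.92 − 30.83) × 1000 = -910 ft.
Pressure altitude = 4130 + (-910) = 3220 ft.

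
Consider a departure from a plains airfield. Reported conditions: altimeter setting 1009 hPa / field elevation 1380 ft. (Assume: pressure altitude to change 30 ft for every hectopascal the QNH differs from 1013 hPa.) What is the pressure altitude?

Pressure correction = (1013 − 1009) × 30 = +120 ft.
Pressure altitude = 1380 + (+120) = 1500 ft.

1500 ft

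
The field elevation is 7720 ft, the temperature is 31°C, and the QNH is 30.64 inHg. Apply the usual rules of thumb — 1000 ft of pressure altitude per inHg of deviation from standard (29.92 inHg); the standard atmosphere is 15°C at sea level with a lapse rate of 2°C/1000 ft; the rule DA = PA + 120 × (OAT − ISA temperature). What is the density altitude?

10600 ft

Pressure altitude = 7720 + (29.92 − 30.64) × 1000 = 7720 + (-720) = 7000 ft.
ISA temperature at 7000 ft = 15 − 2 × (7000/1000) = 1°C.
ISA deviation = 31 − 1 = +30°C.
Density altitude = 7000 + 120 × (30) = 10600 ft.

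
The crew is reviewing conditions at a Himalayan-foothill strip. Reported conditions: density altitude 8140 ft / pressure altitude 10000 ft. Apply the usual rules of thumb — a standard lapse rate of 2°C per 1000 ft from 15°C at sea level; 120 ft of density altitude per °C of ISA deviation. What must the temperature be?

Density altitude − pressure altitude = 8140 − 10000 = -1860 ft.
At 120 ft/°C that is an ISA deviation of -1860/120 = -15.5°C.
ISA temperature at 10000 ft = 15 − 2 × (10000/1000) = -5°C.
OAT = ISA + deviation = -5 + (-15.5) = -20.5°C.

-20.5°C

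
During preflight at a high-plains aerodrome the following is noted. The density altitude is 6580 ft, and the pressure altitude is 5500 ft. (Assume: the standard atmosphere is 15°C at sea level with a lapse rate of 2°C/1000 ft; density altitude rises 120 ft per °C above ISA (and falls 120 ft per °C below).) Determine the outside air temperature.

Density altitude − pressure altitude = 6580 − 5500 = +1080 ft.
At 120 ft/°C that is an ISA deviation of 1080/120 = +9°C.
ISA temperature at 5500 ft = 15 − 2 × (5500/1000) = 4°C.
OAT = ISA + deviation = 4 + (+9) = 13°C.

13°C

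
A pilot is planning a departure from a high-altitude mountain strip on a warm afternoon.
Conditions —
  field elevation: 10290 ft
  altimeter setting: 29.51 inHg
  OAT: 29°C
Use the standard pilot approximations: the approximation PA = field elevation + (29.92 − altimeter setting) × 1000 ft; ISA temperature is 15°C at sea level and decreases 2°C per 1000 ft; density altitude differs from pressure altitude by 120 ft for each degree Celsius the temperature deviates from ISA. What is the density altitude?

Pressure altitude = 10290 + (29.92 − 29.51) × 1000 = 10290 + (+410) = 10700 ft.
ISA temperature at 10700 ft = 15 − 2 × (10700/1000) = -6.4°C.
ISA deviation = 29 − (-6.4) = +35.4°C.
Density altitude = 10700 + 120 × (35.4) = 14948 ft.

14948 ft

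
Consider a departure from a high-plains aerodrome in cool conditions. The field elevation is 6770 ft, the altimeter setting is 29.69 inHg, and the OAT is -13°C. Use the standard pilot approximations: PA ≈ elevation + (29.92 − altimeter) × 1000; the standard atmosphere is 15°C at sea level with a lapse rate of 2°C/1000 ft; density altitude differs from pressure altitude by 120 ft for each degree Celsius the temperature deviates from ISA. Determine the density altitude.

Pressure altitude = 6770 + (29.92 − 29.69) × 1000 = 6770 + (+230) = 7000 ft.
ISA temperature at 7000 ft = 15 − 2 × (7000/1000) = 1°C.
ISA deviation = -13 − 1 = -14°C.
Density altitude = 7000 + 120 × (-14) = 5320 ft.

5320 ft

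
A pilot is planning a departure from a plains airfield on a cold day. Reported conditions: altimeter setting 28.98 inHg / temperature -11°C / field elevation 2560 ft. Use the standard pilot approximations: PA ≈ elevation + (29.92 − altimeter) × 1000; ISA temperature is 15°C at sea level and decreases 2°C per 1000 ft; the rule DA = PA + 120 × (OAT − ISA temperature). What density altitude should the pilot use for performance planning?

1220 ft

Pressure altitude = 2560 + (29.92 − 28.98) × 1000 = 2560 + (+940) = 3500 ft.
ISA temperature at 3500 ft = 15 − 2 × (3500/1000) = 8°C.
ISA deviation = -11 − 8 = -19°C.
Density altitude = 3500 + 120 × (-19) = 1220 ft.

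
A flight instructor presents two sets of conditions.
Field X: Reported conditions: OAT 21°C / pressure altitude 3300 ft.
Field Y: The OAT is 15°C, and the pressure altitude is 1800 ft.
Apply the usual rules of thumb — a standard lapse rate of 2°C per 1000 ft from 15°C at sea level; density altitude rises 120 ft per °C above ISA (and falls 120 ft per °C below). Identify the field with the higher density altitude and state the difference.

Field X by 2580 ft

Field X: ISA temp = 8.4°C, deviation +12.6°C, DA = 3300 + 120 × 12.6 = 4812 ft.
Field Y: ISA temp = 11.4°C, deviation +3.6°C, DA = 1800 + 120 × 3.6 = 2232 ft.
Field X is higher by 4812 − 2232 = 2580 ft.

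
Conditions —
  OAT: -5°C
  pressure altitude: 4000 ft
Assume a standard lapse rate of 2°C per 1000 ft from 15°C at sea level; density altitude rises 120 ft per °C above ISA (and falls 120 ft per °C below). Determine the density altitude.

ISA temperature at 4000 ft = 15 − 2 × (4000/1000) = 7°C.
ISA deviation = -5 − 7 = -12°C.
Density altitude = 4000 + 120 × (-12) = 4000 + (-1440) = 2560 ft.

2560 ft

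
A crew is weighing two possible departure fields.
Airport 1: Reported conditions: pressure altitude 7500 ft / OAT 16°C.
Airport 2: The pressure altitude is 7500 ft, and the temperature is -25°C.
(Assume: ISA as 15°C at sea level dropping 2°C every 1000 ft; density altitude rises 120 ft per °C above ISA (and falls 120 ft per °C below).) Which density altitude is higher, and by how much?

Airport 1: ISA temp = 0°C, deviation +16°C, DA = 7500 + 120 × 16 = 9420 ft.
Airport 2: ISA temp = 0°C, deviation -25°C, DA = 7500 + 120 × (-25) = 4500 ft.
Airport 1 is higher by 9420 − 4500 = 4920 ft.

Airport 1 by 4920 ft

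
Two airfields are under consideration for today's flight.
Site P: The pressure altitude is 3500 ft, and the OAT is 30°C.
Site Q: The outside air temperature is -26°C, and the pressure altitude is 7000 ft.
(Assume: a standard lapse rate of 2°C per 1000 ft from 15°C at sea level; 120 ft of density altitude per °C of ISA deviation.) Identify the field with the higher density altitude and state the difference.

Site P by 2380 ft

Site P: ISA temp = 8°C, deviation +22°C, DA = 3500 + 120 × 22 = 6140 ft.
Site Q: ISA temp = 1°C, deviation -27°C, DA = 7000 + 120 × (-27) = 3760 ft.
Site P is higher by 6140 − 3760 = 2380 ft.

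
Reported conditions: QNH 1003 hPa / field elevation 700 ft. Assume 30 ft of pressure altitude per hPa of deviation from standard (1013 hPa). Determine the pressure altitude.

1000 ft

Pressure correction = (1013 − 1003) × 30 = +300 ft.
Pressure altitude = 700 + (+300) = 1000 ft.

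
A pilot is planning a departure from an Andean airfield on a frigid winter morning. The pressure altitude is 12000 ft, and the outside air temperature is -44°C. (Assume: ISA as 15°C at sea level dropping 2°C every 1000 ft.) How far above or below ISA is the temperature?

ISA temperature at 12000 ft = 15 − 2 × (12000/1000) = -9°C.
Deviation = OAT − ISA = -44 − (-9) = -35°C.

ISA-35°C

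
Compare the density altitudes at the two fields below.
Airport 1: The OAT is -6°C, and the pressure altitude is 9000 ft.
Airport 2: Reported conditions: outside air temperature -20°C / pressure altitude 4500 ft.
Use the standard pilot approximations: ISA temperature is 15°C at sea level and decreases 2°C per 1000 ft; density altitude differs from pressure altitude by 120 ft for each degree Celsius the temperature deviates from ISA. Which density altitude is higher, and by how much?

Airport 1 by 7260 ft

Airport 1: ISA temp = -3°C, deviation -3°C, DA = 9000 + 120 × (-3) = 8640 ft.
Airport 2: ISA temp = 6°C, deviation -26°C, DA = 4500 + 120 × (-26) = 1380 ft.
Airport 1 is higher by 8640 − 1380 = 7260 ft.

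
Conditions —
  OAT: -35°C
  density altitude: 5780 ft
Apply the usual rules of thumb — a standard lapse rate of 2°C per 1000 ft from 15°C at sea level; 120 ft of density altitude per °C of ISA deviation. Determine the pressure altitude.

DA = PA + 120 × (OAT − (15 − 2·PA/1000)) = PA + 120·OAT − 1800 + 0.24·PA = 1.24·PA + 120·OAT − 1800.
So 1.24·PA = 5780 − 120 × (-35) + 1800 = 11780.
PA = 11780 / 1.24 = 9500 ft.

9500 ft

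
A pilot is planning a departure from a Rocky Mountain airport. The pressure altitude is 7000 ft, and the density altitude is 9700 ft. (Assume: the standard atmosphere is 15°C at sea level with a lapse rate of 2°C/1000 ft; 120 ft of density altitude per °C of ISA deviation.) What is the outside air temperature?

23.5°C

Density altitude − pressure altitude = 9700 − 7000 = +2700 ft.
At 120 ft/°C that is an ISA deviation of 2700/120 = +22.5°C.
ISA temperature at 7000 ft = 15 − 2 × (7000/1000) = 1°C.
OAT = ISA + deviation = 1 + (+22.5) = 23.5°C.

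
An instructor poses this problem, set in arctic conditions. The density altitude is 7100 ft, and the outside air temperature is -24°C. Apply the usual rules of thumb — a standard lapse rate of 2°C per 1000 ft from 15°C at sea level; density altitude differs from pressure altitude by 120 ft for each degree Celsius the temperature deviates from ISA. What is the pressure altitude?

9500 ft

DA = PA + 120 × (OAT − (15 − 2·PA/1000)) = PA + 120·OAT − 1800 + 0.24·PA = 1.24·PA + 120·OAT − 1800.
So 1.24·PA = 7100 − 120 × (-24) + 1800 = 11780.
PA = 11780 / 1.24 = 9500 ft.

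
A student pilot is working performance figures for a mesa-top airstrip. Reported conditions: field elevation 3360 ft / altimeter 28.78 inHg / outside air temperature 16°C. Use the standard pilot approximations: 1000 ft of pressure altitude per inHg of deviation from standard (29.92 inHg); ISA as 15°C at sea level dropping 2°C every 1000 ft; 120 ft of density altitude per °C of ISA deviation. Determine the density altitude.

Pressure altitude = 3360 + (29.92 − 28.78) × 1000 = 3360 + (+1140) = 4500 ft.
ISA temperature at 4500 ft = 15 − 2 × (4500/1000) = 6°C.
ISA deviation = 16 − 6 = +10°C.
Density altitude = 4500 + 120 × (10) = 5700 ft.

5700 ft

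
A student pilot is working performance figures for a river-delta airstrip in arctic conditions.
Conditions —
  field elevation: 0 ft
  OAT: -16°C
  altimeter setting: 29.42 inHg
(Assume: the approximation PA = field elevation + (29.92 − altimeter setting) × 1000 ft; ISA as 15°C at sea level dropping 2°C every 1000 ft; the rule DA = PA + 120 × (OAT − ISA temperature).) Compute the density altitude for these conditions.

Pressure altitude = 0 + (29.92 − 29.42) × 1000 = 0 + (+500) = 500 ft.
ISA temperature at 500 ft = 15 − 2 × (500/1000) = 14°C.
ISA deviation = -16 − 14 = -30°C.
Density altitude = 500 + 120 × (-30) = -3100 ft.

-3100 ft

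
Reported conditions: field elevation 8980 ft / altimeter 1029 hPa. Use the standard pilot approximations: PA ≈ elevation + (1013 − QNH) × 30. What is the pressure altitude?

Pressure correction = (1013 − 1029) × 30 = -480 ft.
Pressure altitude = 8980 + (-480) = 8500 ft.

8500 ft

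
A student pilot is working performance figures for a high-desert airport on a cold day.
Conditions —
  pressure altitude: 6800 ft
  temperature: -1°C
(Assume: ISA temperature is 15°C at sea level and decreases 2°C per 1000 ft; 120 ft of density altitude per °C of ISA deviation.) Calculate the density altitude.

6512 ft

ISA temperature at 6800 ft = 15 − 2 × (6800/1000) = 1.4°C.
ISA deviation = -1 − 1.4 = -2.4°C.
Density altitude = 6800 + 120 × (-2.4) = 6800 + (-288) = 6512 ft.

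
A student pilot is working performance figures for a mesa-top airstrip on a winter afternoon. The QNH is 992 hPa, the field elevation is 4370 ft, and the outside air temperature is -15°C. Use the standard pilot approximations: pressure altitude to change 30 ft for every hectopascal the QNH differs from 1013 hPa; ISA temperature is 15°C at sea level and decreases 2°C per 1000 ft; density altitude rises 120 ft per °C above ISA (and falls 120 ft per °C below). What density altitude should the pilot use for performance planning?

Pressure altitude = 4370 + (1013 − 992) × 30 = 4370 + (+630) = 5000 ft.
ISA temperature at 5000 ft = 15 − 2 × (5000/1000) = 5°C.
ISA deviation = -15 − 5 = -20°C.
Density altitude = 5000 + 120 × (-20) = 2600 ft.

2600 ft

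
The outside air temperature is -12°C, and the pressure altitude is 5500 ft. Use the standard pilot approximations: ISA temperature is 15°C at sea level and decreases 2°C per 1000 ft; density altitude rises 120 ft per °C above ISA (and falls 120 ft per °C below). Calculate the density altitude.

3580 ft

ISA temperature at 5500 ft = 15 − 2 × (5500/1000) = 4°C.
ISA deviation = -12 − 4 = -16°C.
Density altitude = 5500 + 120 × (-16) = 5500 + (-1920) = 3580 ft.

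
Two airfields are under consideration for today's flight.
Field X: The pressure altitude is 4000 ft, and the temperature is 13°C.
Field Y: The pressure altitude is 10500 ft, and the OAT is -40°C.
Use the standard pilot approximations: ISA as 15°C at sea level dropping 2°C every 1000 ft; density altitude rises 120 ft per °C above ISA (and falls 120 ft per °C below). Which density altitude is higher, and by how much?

Field Y by 1700 ft

Field X: ISA temp = 7°C, deviation +6°C, DA = 4000 + 120 × 6 = 4720 ft.
Field Y: ISA temp = -6°C, deviation -34°C, DA = 10500 + 120 × (-34) = 6420 ft.
Field Y is higher by 6420 − 4720 = 1700 ft.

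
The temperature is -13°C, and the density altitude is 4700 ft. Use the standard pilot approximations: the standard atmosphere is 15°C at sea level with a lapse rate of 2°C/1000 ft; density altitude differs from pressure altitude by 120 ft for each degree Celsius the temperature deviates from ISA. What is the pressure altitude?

DA = PA + 120 × (OAT − (15 − 2·PA/1000)) = PA + 120·OAT − 1800 + 0.24·PA = 1.24·PA + 120·OAT − 1800.
So 1.24·PA = 4700 − 120 × (-13) + 1800 = 8060.
PA = 8060 / 1.24 = 6500 ft.

6500 ft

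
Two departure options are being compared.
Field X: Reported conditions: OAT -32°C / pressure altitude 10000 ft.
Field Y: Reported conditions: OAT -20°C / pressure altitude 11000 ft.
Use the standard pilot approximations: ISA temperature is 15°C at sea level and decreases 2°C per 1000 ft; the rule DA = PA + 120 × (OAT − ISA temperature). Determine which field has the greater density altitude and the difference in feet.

Field Y by 2680 ft

Field X: ISA temp = -5°C, deviation -27°C, DA = 10000 + 120 × (-27) = 6760 ft.
Field Y: ISA temp = -7°C, deviation -13°C, DA = 11000 + 120 × (-13) = 9440 ft.
Field Y is higher by 9440 − 6760 = 2680 ft.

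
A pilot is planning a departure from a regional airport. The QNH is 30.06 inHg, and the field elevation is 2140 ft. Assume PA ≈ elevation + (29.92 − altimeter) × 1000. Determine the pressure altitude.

2000 ft

Pressure correction = (29.92 − 30.06) × 1000 = -140 ft.
Pressure altitude = 2140 + (-140) = 2000 ft.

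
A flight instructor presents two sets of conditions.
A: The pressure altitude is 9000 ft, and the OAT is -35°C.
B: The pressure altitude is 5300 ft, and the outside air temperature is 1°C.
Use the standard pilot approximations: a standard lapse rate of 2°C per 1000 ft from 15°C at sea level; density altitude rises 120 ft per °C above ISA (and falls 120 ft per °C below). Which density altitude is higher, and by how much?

A: ISA temp = -3°C, deviation -32°C, DA = 9000 + 120 × (-32) = 5160 ft.
B: ISA temp = 4.4°C, deviation -3.4°C, DA = 5300 + 120 × (-3.4) = 4892 ft.
A is higher by 5160 − 4892 = 268 ft.

A by 268 ft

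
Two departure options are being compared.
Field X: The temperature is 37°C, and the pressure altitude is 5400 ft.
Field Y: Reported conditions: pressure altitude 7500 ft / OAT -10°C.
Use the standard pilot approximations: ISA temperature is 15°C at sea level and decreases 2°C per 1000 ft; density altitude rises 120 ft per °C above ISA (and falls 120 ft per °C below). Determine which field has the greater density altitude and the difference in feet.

Field X by 3036 ft

Field X: ISA temp = 4.2°C, deviation +32.8°C, DA = 5400 + 120 × 32.8 = 9336 ft.
Field Y: ISA temp = 0°C, deviation -10°C, DA = 7500 + 120 × (-10) = 6300 ft.
Field X is higher by 9336 − 6300 = 3036 ft.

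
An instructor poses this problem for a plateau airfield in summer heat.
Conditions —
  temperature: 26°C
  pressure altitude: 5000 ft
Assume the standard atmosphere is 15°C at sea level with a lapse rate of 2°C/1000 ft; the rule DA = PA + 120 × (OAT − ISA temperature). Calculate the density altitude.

ISA temperature at 5000 ft = 15 − 2 × (5000/1000) = 5°C.
ISA deviation = 26 − 5 = +21°C.
Density altitude = 5000 + 120 × (21) = 5000 + (+2520) = 7520 ft.

7520 ft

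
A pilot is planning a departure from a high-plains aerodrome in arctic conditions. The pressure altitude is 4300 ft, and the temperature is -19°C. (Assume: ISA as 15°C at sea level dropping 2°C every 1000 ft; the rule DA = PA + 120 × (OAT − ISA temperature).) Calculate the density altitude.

1252 ft

ISA temperature at 4300 ft = 15 − 2 × (4300/1000) = 6.4°C.
ISA deviation = -19 − 6.4 = -25.4°C.
Density altitude = 4300 + 120 × (-25.4) = 4300 + (-3048) = 1252 ft.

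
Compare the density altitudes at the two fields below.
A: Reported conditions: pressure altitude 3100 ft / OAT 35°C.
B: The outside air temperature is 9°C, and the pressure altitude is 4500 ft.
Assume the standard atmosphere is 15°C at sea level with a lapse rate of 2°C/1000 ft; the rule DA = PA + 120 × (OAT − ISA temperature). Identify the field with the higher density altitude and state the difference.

A: ISA temp = 8.8°C, deviation +26.2°C, DA = 3100 + 120 × 26.2 = 6244 ft.
B: ISA temp = 6°C, deviation +3°C, DA = 4500 + 120 × 3 = 4860 ft.
A is higher by 6244 − 4860 = 1384 ft.

A by 1384 ft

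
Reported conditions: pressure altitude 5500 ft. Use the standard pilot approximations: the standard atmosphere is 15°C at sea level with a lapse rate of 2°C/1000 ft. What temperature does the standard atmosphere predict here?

4°C

ISA temperature = 15 − 2 × (5500/1000) = 15 − 11 = 4°C.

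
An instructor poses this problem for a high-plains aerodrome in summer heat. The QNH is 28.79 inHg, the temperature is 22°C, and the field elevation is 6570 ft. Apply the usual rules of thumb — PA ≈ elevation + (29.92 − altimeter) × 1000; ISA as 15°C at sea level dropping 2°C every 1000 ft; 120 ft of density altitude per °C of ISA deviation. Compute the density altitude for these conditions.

Pressure altitude = 6570 + (29.92 − 28.79) × 1000 = 6570 + (+1130) = 7700 ft.
ISA temperature at 7700 ft = 15 − 2 × (7700/1000) = -0.4°C.
ISA deviation = 22 − (-0.4) = +22.4°C.
Density altitude = 7700 + 120 × (22.4) = 10388 ft.

10388 ft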